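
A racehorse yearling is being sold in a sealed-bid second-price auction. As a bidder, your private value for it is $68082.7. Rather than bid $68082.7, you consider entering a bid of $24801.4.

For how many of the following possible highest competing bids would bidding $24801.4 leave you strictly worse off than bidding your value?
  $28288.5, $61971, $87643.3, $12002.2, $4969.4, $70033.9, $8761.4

2

The deviation hurts exactly when the highest competing bid lies strictly between $24801.4 and $68082.7 — underbidding then forfeits a profitable win.
$28288.5: inside the interval → strictly worse (loss $39794.2).
$61971: inside the interval → strictly worse (loss $6111.7).
$87643.3: above both → same outcome either way.
$12002.2: below both → same outcome either way.
$4969.4: below both → same outcome either way.
$70033.9: above both → same outcome either way.
$8761.4: below both → same outcome either way.
Count: 2.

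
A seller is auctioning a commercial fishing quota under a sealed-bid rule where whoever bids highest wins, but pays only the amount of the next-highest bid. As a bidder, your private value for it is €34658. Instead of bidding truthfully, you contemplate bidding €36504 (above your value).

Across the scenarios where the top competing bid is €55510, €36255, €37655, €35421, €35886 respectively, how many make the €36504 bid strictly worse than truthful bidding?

3

The deviation hurts exactly when the highest competing bid lies strictly between €34658 and €36504 — overbidding then wins at a price above your value.
€55510: above both → same outcome either way.
€36255: inside the interval → strictly worse (loss €1597).
€37655: above both → same outcome either way.
€35421: inside the interval → strictly worse (loss €763).
€35886: inside the interval → strictly worse (loss €1228).
Count: 3.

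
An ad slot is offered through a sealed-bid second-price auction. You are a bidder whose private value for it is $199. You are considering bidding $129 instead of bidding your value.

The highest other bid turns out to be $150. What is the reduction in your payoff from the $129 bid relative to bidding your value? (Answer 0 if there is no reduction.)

$49

Bidding your value $199: you win (since $199 > $150) and pay $150. Payoff $49.
Bidding $129: you lose. Payoff $0.
The competing bid $150 lies between your shaded bid and your value, so underbidding forfeits an item you could have won at a profitable price.
Loss from deviating = $49 − ($0) = $49.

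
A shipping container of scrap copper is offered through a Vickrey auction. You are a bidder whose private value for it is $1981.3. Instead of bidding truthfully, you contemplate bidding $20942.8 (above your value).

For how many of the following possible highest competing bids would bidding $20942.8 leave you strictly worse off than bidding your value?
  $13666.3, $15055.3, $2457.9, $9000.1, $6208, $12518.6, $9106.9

The deviation hurts exactly when the highest competing bid lies strictly between $1981.3 and $20942.8 — overbidding then wins at a price above your value.
$13666.3: inside the interval → strictly worse (loss $11685).
$15055.3: inside the interval → strictly worse (loss $13074).
$2457.9: inside the interval → strictly worse (loss $476.6).
$9000.1: inside the interval → strictly worse (loss $7018.8).
$6208: inside the interval → strictly worse (loss $4226.7).
$12518.6: inside the interval → strictly worse (loss $10537.3).
$9106.9: inside the interval → strictly worse (loss $7125.6).
Count: 7.

7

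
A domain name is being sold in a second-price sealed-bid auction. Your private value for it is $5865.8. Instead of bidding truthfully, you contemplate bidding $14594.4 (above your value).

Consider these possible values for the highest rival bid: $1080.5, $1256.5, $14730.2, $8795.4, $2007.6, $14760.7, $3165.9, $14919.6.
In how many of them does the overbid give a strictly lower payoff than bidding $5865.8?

1

The deviation hurts exactly when the highest competing bid lies strictly between $5865.8 and $14594.4 — overbidding then wins at a price above your value.
$1080.5: below both → same outcome either way.
$1256.5: below both → same outcome either way.
$14730.2: above both → same outcome either way.
$8795.4: inside the interval → strictly worse (loss $2929.6).
$2007.6: below both → same outcome either way.
$14760.7: above both → same outcome either way.
$3165.9: below both → same outcome either way.
$14919.6: above both → same outcome either way.
Count: 1.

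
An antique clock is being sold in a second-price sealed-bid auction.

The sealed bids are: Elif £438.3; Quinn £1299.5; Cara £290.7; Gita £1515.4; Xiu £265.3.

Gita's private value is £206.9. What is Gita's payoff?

−£1092.6

Highest bid: Gita at £1515.4, so Gita wins.
Second-highest bid: Quinn at £1299.5 — that is the price the winner pays.
Gita's payoff = value − price = £206.9 − £1299.5 = −£1092.6.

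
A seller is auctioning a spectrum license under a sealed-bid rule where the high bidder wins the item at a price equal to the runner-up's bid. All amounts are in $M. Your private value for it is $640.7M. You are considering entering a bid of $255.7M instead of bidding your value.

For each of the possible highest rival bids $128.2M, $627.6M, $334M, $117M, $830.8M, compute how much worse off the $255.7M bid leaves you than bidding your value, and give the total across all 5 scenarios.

The deviation costs you only when the competing bid falls strictly between $255.7M and $640.7M; elsewhere both bids give the same outcome.
$128.2M: outcomes coincide → loss $0M.
$627.6M: truthful payoff $13.1M, deviation payoff $0M → loss $13.1M.
$334M: truthful payoff $306.7M, deviation payoff $0M → loss $306.7M.
$117M: outcomes coincide → loss $0M.
$830.8M: outcomes coincide → loss $0M.
Total loss = $13.1M + $306.7M = $319.8M.

$319.8M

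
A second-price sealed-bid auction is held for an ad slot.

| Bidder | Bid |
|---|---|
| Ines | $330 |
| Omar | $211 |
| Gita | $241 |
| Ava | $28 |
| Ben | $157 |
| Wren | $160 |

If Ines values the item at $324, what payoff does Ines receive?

Highest bid: Ines at $330, so Ines wins.
Second-highest bid: Gita at $241 — that is the price the winner pays.
Ines's payoff = value − price = $324 − $241 = $83.

$83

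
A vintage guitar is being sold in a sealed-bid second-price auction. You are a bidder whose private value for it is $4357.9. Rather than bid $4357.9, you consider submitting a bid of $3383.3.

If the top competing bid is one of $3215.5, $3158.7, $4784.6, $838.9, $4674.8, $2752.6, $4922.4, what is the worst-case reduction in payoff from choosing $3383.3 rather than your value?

$3215.5: same outcome either way → loss $0.
$3158.7: same outcome either way → loss $0.
$4784.6: same outcome either way → loss $0.
$838.9: same outcome either way → loss $0.
$4674.8: same outcome either way → loss $0.
$2752.6: same outcome either way → loss $0.
$4922.4: same outcome either way → loss $0.
Maximum loss: $0.

$0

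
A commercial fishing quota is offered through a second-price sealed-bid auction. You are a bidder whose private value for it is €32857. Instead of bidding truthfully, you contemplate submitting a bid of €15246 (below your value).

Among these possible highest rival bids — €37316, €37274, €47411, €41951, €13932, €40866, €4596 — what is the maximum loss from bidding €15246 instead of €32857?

€0

€37316: same outcome either way → loss €0.
€37274: same outcome either way → loss €0.
€47411: same outcome either way → loss €0.
€41951: same outcome either way → loss €0.
€13932: same outcome either way → loss €0.
€40866: same outcome either way → loss €0.
€4596: same outcome either way → loss €0.
Maximum loss: €0.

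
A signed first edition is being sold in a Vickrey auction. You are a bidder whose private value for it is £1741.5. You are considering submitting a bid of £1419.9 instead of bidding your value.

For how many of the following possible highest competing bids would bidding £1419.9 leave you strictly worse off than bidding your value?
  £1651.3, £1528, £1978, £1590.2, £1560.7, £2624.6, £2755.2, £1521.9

5

The deviation hurts exactly when the highest competing bid lies strictly between £1419.9 and £1741.5 — underbidding then forfeits a profitable win.
£1651.3: inside the interval → strictly worse (loss £90.2).
£1528: inside the interval → strictly worse (loss £213.5).
£1978: above both → same outcome either way.
£1590.2: inside the interval → strictly worse (loss £151.3).
£1560.7: inside the interval → strictly worse (loss £180.8).
£2624.6: above both → same outcome either way.
£2755.2: above both → same outcome either way.
£1521.9: inside the interval → strictly worse (loss £219.6).
Count: 5.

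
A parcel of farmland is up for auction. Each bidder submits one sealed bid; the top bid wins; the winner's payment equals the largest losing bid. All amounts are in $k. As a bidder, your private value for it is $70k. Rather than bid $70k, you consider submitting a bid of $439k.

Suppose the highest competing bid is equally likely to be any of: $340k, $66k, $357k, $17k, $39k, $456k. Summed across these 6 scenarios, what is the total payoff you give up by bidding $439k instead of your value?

$557k

The deviation costs you only when the competing bid falls strictly between $70k and $439k; elsewhere both bids give the same outcome.
$340k: truthful payoff $0k, deviation payoff −$270k → loss $270k.
$66k: outcomes coincide → loss $0k.
$357k: truthful payoff $0k, deviation payoff −$287k → loss $287k.
$17k: outcomes coincide → loss $0k.
$39k: outcomes coincide → loss $0k.
$456k: outcomes coincide → loss $0k.
Total loss = $270k + $287k = $557k.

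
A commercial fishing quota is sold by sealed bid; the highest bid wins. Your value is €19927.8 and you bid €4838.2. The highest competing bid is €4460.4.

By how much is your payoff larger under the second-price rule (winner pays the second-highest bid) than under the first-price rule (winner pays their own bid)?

You have the highest bid, so you win under either rule.
Second-price: pay €4460.4 → payoff €15467.4.
First-price: pay your own bid €4838.2 → payoff €15089.6.
Difference = €15467.4 − (€15089.6) = €377.8.

€377.8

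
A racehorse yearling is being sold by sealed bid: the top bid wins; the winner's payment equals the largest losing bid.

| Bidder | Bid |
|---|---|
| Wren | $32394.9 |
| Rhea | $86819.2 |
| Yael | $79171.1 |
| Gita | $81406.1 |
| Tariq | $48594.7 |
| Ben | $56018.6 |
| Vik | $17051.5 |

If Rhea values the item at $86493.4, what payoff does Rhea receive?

Highest bid: Rhea at $86819.2, so Rhea wins.
Second-highest bid: Gita at $81406.1 — that is the price the winner pays.
Rhea's payoff = value − price = $86493.4 − $81406.1 = $5087.3.

$5087.3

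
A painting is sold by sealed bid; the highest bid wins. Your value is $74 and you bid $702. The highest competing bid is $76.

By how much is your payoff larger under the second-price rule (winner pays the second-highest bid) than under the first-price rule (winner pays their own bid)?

You have the highest bid, so you win under either rule.
Second-price: pay $76 → payoff −$2.
First-price: pay your own bid $702 → payoff −$628.
Difference = −$2 − (−$628) = $626.

$626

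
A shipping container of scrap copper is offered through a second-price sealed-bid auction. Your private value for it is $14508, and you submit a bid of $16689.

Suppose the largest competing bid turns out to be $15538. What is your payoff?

−$1030

Your bid $16689 exceeds the highest competing bid $15538, so you win.
In a second-price auction the winner pays the second-highest bid, $15538.
Payoff = value − price = $14508 − $15538 = −$1030.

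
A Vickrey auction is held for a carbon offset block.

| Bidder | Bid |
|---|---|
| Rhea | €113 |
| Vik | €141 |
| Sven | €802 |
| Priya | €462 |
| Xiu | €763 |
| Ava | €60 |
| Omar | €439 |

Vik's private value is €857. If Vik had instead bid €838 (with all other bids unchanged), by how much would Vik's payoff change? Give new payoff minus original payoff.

The highest bid among the other bidders is €802; Vik's bid doesn't change that.
Original bid €141: Vik is not highest (top rival bid is €802); payoff €0.
Alternative bid €838: Vik is highest, pays the top rival bid €802; payoff €857 − €802 = €55.
Change in payoff = €55 − (€0) = €55.

€55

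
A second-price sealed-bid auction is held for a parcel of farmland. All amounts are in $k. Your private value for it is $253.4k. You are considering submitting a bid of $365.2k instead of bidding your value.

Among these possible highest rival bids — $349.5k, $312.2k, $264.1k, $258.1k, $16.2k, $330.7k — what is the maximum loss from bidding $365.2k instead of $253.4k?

$96.1k

$349.5k: truthful gives $0k, deviation gives −$96.1k → loss $96.1k.
$312.2k: truthful gives $0k, deviation gives −$58.8k → loss $58.8k.
$264.1k: truthful gives $0k, deviation gives −$10.7k → loss $10.7k.
$258.1k: truthful gives $0k, deviation gives −$4.7k → loss $4.7k.
$16.2k: same outcome either way → loss $0k.
$330.7k: truthful gives $0k, deviation gives −$77.3k → loss $77.3k.
Maximum loss: $96.1k.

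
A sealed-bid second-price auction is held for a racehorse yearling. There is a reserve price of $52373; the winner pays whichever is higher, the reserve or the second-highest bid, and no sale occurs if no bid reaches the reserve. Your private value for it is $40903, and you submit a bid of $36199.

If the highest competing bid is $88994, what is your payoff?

Your bid $36199 is below the highest competing bid $88994, so you lose. Payoff $0.

$0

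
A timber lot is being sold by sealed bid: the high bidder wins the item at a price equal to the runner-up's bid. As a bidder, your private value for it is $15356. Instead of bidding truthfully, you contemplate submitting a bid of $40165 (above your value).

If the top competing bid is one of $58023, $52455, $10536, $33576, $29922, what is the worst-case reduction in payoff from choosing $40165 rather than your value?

$18220

$58023: same outcome either way → loss $0.
$52455: same outcome either way → loss $0.
$10536: same outcome either way → loss $0.
$33576: truthful gives $0, deviation gives −$18220 → loss $18220.
$29922: truthful gives $0, deviation gives −$14566 → loss $14566.
Maximum loss: $18220.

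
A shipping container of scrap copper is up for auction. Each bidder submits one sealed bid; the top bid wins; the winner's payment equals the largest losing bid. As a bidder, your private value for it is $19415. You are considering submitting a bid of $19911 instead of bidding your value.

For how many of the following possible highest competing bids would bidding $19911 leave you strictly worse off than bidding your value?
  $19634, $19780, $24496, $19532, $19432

The deviation hurts exactly when the highest competing bid lies strictly between $19415 and $19911 — overbidding then wins at a price above your value.
$19634: inside the interval → strictly worse (loss $219).
$19780: inside the interval → strictly worse (loss $365).
$24496: above both → same outcome either way.
$19532: inside the interval → strictly worse (loss $117).
$19432: inside the interval → strictly worse (loss $17).
Count: 4.

4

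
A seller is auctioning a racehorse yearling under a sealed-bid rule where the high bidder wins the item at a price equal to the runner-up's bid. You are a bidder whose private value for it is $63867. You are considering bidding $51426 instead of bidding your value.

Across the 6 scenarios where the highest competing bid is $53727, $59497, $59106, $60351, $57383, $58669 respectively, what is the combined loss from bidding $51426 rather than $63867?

The deviation costs you only when the competing bid falls strictly between $51426 and $63867; elsewhere both bids give the same outcome.
$53727: truthful payoff $10140, deviation payoff $0 → loss $10140.
$59497: truthful payoff $4370, deviation payoff $0 → loss $4370.
$59106: truthful payoff $4761, deviation payoff $0 → loss $4761.
$60351: truthful payoff $3516, deviation payoff $0 → loss $3516.
$57383: truthful payoff $6484, deviation payoff $0 → loss $6484.
$58669: truthful payoff $5198, deviation payoff $0 → loss $5198.
Total loss = $10140 + $4370 + $4761 + $3516 + $6484 + $5198 = $34469.
In a second-price auction your bid sets only whether you win, not what you pay, so bidding your true value is weakly dominant.

$34469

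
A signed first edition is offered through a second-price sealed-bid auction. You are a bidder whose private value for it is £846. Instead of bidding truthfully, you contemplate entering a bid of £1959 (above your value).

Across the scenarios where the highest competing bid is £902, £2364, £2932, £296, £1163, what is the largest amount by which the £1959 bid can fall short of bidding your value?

£317

£902: truthful gives £0, deviation gives −£56 → loss £56.
£2364: same outcome either way → loss £0.
£2932: same outcome either way → loss £0.
£296: same outcome either way → loss £0.
£1163: truthful gives £0, deviation gives −£317 → loss £317.
Maximum loss: £317.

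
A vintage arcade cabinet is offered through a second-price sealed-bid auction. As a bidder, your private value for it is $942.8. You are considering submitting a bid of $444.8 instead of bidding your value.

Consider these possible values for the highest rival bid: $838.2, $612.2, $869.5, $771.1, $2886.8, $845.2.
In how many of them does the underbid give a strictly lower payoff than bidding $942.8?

5

The deviation hurts exactly when the highest competing bid lies strictly between $444.8 and $942.8 — underbidding then forfeits a profitable win.
$838.2: inside the interval → strictly worse (loss $104.6).
$612.2: inside the interval → strictly worse (loss $330.6).
$869.5: inside the interval → strictly worse (loss $73.3).
$771.1: inside the interval → strictly worse (loss $171.7).
$2886.8: above both → same outcome either way.
$845.2: inside the interval → strictly worse (loss $97.6).
Count: 5.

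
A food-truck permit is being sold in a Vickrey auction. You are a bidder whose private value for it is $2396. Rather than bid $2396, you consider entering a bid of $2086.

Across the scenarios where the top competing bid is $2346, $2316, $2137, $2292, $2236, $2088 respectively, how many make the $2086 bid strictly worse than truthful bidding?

6

The deviation hurts exactly when the highest competing bid lies strictly between $2086 and $2396 — underbidding then forfeits a profitable win.
$2346: inside the interval → strictly worse (loss $50).
$2316: inside the interval → strictly worse (loss $80).
$2137: inside the interval → strictly worse (loss $259).
$2292: inside the interval → strictly worse (loss $104).
$2236: inside the interval → strictly worse (loss $160).
$2088: inside the interval → strictly worse (loss $308).
Count: 6.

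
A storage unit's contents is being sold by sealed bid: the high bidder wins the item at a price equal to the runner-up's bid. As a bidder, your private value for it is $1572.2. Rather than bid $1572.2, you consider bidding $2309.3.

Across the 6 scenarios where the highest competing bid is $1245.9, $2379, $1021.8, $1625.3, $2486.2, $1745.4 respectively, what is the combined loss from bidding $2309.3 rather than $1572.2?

The deviation costs you only when the competing bid falls strictly between $1572.2 and $2309.3; elsewhere both bids give the same outcome.
$1245.9: outcomes coincide → loss $0.
$2379: outcomes coincide → loss $0.
$1021.8: outcomes coincide → loss $0.
$1625.3: truthful payoff $0, deviation payoff −$53.1 → loss $53.1.
$2486.2: outcomes coincide → loss $0.
$1745.4: truthful payoff $0, deviation payoff −$173.2 → loss $173.2.
Total loss = $53.1 + $173.2 = $226.3.

$226.3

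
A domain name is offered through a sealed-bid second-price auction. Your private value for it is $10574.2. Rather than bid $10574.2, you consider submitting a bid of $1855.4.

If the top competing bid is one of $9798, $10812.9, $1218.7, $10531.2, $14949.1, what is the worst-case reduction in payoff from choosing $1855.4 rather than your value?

$9798: truthful gives $776.2, deviation gives $0 → loss $776.2.
$10812.9: same outcome either way → loss $0.
$1218.7: same outcome either way → loss $0.
$10531.2: truthful gives $43, deviation gives $0 → loss $43.
$14949.1: same outcome either way → loss $0.
Maximum loss: $776.2.

$776.2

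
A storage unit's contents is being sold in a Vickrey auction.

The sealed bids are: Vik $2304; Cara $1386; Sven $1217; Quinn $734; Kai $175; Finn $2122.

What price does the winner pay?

Highest bid: Vik at $2304, so Vik wins.
Second-highest bid: Finn at $2122 — that is the price the winner pays.

$2122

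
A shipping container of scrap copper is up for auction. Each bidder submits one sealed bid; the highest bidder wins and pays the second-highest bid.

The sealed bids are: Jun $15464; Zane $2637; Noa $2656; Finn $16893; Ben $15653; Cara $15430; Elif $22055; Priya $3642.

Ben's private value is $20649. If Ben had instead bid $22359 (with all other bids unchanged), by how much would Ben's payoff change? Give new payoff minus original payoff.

The highest bid among the other bidders is $22055; Ben's bid doesn't change that.
Original bid $15653: Ben is not highest (top rival bid is $22055); payoff $0.
Alternative bid $22359: Ben is highest, pays the top rival bid $22055; payoff $20649 − $22055 = −$1406.
Change in payoff = −$1406 − ($0) = −$1406.

−$1406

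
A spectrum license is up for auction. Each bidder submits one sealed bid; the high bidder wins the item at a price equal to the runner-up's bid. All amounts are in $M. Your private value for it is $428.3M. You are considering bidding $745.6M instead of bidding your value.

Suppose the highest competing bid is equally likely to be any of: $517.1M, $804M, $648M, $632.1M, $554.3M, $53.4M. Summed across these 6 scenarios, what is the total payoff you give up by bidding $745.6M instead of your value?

$638.3M

The deviation costs you only when the competing bid falls strictly between $428.3M and $745.6M; elsewhere both bids give the same outcome.
$517.1M: truthful payoff $0M, deviation payoff −$88.8M → loss $88.8M.
$804M: outcomes coincide → loss $0M.
$648M: truthful payoff $0M, deviation payoff −$219.7M → loss $219.7M.
$632.1M: truthful payoff $0M, deviation payoff −$203.8M → loss $203.8M.
$554.3M: truthful payoff $0M, deviation payoff −$126M → loss $126M.
$53.4M: outcomes coincide → loss $0M.
Total loss = $88.8M + $219.7M + $203.8M + $126M = $638.3M.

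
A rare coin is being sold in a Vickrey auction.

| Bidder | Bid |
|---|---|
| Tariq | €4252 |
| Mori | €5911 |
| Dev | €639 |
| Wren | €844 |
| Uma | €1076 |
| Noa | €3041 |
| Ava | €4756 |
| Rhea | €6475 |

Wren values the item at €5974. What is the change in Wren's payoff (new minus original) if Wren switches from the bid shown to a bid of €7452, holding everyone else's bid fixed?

−€501

The highest bid among the other bidders is €6475; Wren's bid doesn't change that.
Original bid €844: Wren is not highest (top rival bid is €6475); payoff €0.
Alternative bid €7452: Wren is highest, pays the top rival bid €6475; payoff €5974 − €6475 = −€501.
Change in payoff = −€501 − (€0) = −€501.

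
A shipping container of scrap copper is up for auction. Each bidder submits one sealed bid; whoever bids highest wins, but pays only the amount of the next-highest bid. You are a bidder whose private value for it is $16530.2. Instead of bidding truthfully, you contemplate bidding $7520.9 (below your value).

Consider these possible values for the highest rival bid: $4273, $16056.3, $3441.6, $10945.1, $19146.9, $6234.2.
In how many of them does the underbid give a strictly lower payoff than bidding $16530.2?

The deviation hurts exactly when the highest competing bid lies strictly between $7520.9 and $16530.2 — underbidding then forfeits a profitable win.
$4273: below both → same outcome either way.
$16056.3: inside the interval → strictly worse (loss $473.9).
$3441.6: below both → same outcome either way.
$10945.1: inside the interval → strictly worse (loss $5585.1).
$19146.9: above both → same outcome either way.
$6234.2: below both → same outcome either way.
Count: 2.

2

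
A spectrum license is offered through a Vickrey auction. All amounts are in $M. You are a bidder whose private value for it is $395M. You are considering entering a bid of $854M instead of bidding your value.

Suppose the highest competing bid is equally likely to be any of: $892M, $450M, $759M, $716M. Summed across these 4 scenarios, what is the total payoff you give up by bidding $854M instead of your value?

The deviation costs you only when the competing bid falls strictly between $395M and $854M; elsewhere both bids give the same outcome.
$892M: outcomes coincide → loss $0M.
$450M: truthful payoff $0M, deviation payoff −$55M → loss $55M.
$759M: truthful payoff $0M, deviation payoff −$364M → loss $364M.
$716M: truthful payoff $0M, deviation payoff −$321M → loss $321M.
Total loss = $55M + $364M + $321M = $740M.

$740M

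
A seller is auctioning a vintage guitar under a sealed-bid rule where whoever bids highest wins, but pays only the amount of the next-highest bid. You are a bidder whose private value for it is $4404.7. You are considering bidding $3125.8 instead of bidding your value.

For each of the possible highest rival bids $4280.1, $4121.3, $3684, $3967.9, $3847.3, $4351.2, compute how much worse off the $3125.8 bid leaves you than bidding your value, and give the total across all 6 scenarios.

The deviation costs you only when the competing bid falls strictly between $3125.8 and $4404.7; elsewhere both bids give the same outcome.
$4280.1: truthful payoff $124.6, deviation payoff $0 → loss $124.6.
$4121.3: truthful payoff $283.4, deviation payoff $0 → loss $283.4.
$3684: truthful payoff $720.7, deviation payoff $0 → loss $720.7.
$3967.9: truthful payoff $436.8, deviation payoff $0 → loss $436.8.
$3847.3: truthful payoff $557.4, deviation payoff $0 → loss $557.4.
$4351.2: truthful payoff $53.5, deviation payoff $0 → loss $53.5.
Total loss = $124.6 + $283.4 + $720.7 + $436.8 + $557.4 + $53.5 = $2176.4.

$2176.4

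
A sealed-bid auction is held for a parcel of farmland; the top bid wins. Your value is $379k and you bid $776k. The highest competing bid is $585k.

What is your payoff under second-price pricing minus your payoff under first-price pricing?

$191k

You have the highest bid, so you win under either rule.
Second-price: pay $585k → payoff −$206k.
First-price: pay your own bid $776k → payoff −$397k.
Difference = −$206k − (−$397k) = $191k.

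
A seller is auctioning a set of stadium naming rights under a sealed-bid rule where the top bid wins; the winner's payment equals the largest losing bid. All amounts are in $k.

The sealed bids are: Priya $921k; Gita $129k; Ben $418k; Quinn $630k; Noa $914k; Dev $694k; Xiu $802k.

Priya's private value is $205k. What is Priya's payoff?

Highest bid: Priya at $921k, so Priya wins.
Second-highest bid: Noa at $914k — that is the price the winner pays.
Priya's payoff = value − price = $205k − $914k = −$709k.

−$709k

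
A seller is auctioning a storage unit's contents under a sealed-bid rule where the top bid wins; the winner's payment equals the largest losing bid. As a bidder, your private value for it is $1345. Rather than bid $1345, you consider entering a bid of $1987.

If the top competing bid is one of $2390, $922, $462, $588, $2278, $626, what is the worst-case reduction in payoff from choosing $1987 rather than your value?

$2390: same outcome either way → loss $0.
$922: same outcome either way → loss $0.
$462: same outcome either way → loss $0.
$588: same outcome either way → loss $0.
$2278: same outcome either way → loss $0.
$626: same outcome either way → loss $0.
Maximum loss: $0.

$0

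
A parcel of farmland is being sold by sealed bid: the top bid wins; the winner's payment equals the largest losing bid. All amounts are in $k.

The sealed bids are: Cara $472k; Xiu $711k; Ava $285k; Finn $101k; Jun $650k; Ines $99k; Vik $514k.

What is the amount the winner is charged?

Highest bid: Xiu at $711k, so Xiu wins.
Second-highest bid: Jun at $650k — that is the price the winner pays.

$650k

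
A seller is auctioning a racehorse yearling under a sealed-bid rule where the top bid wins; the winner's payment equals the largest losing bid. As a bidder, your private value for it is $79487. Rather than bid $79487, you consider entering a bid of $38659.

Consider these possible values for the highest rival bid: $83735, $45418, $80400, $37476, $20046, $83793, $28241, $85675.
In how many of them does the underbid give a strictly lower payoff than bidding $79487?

1

The deviation hurts exactly when the highest competing bid lies strictly between $38659 and $79487 — underbidding then forfeits a profitable win.
$83735: above both → same outcome either way.
$45418: inside the interval → strictly worse (loss $34069).
$80400: above both → same outcome either way.
$37476: below both → same outcome either way.
$20046: below both → same outcome either way.
$83793: above both → same outcome either way.
$28241: below both → same outcome either way.
$85675: above both → same outcome either way.
Count: 1.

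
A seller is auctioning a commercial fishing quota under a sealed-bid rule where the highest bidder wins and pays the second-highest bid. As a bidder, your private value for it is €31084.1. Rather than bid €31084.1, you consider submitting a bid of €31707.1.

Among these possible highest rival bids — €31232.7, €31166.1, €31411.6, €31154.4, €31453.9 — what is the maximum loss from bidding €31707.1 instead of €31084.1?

€31232.7: truthful gives €0, deviation gives −€148.6 → loss €148.6.
€31166.1: truthful gives €0, deviation gives −€82 → loss €82.
€31411.6: truthful gives €0, deviation gives −€327.5 → loss €327.5.
€31154.4: truthful gives €0, deviation gives −€70.3 → loss €70.3.
€31453.9: truthful gives €0, deviation gives −€369.8 → loss €369.8.
Maximum loss: €369.8.

€369.8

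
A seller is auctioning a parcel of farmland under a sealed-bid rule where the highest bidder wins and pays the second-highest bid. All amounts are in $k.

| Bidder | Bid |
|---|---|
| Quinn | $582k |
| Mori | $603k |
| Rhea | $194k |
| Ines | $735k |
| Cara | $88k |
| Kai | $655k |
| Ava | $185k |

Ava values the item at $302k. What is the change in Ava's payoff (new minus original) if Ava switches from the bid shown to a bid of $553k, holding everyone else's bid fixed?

$0k

The highest bid among the other bidders is $735k; Ava's bid doesn't change that.
Original bid $185k: Ava is not highest (top rival bid is $735k); payoff $0k.
Alternative bid $553k: Ava is not highest (top rival bid is $735k); payoff $0k.
Change in payoff = $0k − ($0k) = $0k.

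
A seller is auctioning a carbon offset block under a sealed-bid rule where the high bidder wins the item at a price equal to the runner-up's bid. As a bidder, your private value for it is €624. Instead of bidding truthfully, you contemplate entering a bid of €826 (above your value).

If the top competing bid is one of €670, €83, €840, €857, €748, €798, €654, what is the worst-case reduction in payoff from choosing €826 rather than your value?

€670: truthful gives €0, deviation gives −€46 → loss €46.
€83: same outcome either way → loss €0.
€840: same outcome either way → loss €0.
€857: same outcome either way → loss €0.
€748: truthful gives €0, deviation gives −€124 → loss €124.
€798: truthful gives €0, deviation gives −€174 → loss €174.
€654: truthful gives €0, deviation gives −€30 → loss €30.
Maximum loss: €174.

€174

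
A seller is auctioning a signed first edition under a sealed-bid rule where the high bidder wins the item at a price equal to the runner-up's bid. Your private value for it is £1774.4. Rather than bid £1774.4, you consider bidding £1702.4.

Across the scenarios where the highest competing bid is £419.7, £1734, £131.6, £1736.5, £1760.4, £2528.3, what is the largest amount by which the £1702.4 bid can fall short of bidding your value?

£40.4

£419.7: same outcome either way → loss £0.
£1734: truthful gives £40.4, deviation gives £0 → loss £40.4.
£131.6: same outcome either way → loss £0.
£1736.5: truthful gives £37.9, deviation gives £0 → loss £37.9.
£1760.4: truthful gives £14, deviation gives £0 → loss £14.
£2528.3: same outcome either way → loss £0.
Maximum loss: £40.4.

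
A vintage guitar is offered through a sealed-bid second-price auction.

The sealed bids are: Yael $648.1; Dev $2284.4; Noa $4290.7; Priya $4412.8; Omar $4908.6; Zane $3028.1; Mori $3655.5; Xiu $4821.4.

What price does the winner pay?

$4821.4

Highest bid: Omar at $4908.6, so Omar wins.
Second-highest bid: Xiu at $4821.4 — that is the price the winner pays.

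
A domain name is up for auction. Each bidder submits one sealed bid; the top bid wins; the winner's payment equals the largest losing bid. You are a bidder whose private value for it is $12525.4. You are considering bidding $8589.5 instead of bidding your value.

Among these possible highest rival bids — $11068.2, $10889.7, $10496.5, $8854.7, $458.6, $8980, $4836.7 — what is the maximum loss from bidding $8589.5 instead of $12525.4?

$3670.7

$11068.2: truthful gives $1457.2, deviation gives $0 → loss $1457.2.
$10889.7: truthful gives $1635.7, deviation gives $0 → loss $1635.7.
$10496.5: truthful gives $2028.9, deviation gives $0 → loss $2028.9.
$8854.7: truthful gives $3670.7, deviation gives $0 → loss $3670.7.
$458.6: same outcome either way → loss $0.
$8980: truthful gives $3545.4, deviation gives $0 → loss $3545.4.
$4836.7: same outcome either way → loss $0.
Maximum loss: $3670.7.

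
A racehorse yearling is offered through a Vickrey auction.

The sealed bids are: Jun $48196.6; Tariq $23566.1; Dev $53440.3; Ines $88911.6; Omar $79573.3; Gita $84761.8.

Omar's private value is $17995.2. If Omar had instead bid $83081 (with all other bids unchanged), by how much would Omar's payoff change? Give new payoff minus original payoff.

$0

The highest bid among the other bidders is $88911.6; Omar's bid doesn't change that.
Original bid $79573.3: Omar is not highest (top rival bid is $88911.6); payoff $0.
Alternative bid $83081: Omar is not highest (top rival bid is $88911.6); payoff $0.
Change in payoff = $0 − ($0) = $0.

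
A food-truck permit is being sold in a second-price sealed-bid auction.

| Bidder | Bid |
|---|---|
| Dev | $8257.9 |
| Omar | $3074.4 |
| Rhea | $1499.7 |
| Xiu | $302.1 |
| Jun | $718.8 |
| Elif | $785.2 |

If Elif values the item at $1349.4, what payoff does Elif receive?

$0

Highest bid: Dev at $8257.9, so Dev wins.
Second-highest bid: Omar at $3074.4 — that is the price the winner pays.
Elif did not win, so Elif pays nothing and receives nothing: payoff $0.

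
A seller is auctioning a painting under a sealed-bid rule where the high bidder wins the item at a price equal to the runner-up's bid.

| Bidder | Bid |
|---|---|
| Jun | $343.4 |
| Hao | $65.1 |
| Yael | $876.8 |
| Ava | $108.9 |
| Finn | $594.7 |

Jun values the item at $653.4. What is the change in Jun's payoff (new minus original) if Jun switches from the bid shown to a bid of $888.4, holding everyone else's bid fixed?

The highest bid among the other bidders is $876.8; Jun's bid doesn't change that.
Original bid $343.4: Jun is not highest (top rival bid is $876.8); payoff $0.
Alternative bid $888.4: Jun is highest, pays the top rival bid $876.8; payoff $653.4 − $876.8 = −$223.4.
Change in payoff = −$223.4 − ($0) = −$223.4.

−$223.4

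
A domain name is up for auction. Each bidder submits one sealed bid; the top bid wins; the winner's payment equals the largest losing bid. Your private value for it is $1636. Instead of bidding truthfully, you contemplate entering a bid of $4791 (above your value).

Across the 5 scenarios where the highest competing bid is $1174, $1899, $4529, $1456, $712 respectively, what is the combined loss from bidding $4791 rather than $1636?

The deviation costs you only when the competing bid falls strictly between $1636 and $4791; elsewhere both bids give the same outcome.
$1174: outcomes coincide → loss $0.
$1899: truthful payoff $0, deviation payoff −$263 → loss $263.
$4529: truthful payoff $0, deviation payoff −$2893 → loss $2893.
$1456: outcomes coincide → loss $0.
$712: outcomes coincide → loss $0.
Total loss = $263 + $2893 = $3156.

$3156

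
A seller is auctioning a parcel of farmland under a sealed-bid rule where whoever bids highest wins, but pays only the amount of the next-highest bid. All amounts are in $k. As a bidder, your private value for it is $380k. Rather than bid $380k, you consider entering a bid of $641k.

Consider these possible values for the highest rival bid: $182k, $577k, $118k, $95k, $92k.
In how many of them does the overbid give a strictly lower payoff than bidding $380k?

The deviation hurts exactly when the highest competing bid lies strictly between $380k and $641k — overbidding then wins at a price above your value.
$182k: below both → same outcome either way.
$577k: inside the interval → strictly worse (loss $197k).
$118k: below both → same outcome either way.
$95k: below both → same outcome either way.
$92k: below both → same outcome either way.
Count: 1.

1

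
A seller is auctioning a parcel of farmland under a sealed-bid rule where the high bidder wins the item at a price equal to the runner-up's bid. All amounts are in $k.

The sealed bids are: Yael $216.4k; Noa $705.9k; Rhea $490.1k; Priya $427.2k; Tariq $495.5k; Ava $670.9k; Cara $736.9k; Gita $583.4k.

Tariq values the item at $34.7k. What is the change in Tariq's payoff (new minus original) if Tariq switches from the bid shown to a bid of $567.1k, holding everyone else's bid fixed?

$0k

The highest bid among the other bidders is $736.9k; Tariq's bid doesn't change that.
Original bid $495.5k: Tariq is not highest (top rival bid is $736.9k); payoff $0k.
Alternative bid $567.1k: Tariq is not highest (top rival bid is $736.9k); payoff $0k.
Change in payoff = $0k − ($0k) = $0k.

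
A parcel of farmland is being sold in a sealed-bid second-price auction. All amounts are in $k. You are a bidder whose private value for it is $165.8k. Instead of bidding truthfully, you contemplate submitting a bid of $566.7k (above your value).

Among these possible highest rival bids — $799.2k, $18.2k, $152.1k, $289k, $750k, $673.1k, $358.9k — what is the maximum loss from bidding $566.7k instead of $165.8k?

$799.2k: same outcome either way → loss $0k.
$18.2k: same outcome either way → loss $0k.
$152.1k: same outcome either way → loss $0k.
$289k: truthful gives $0k, deviation gives −$123.2k → loss $123.2k.
$750k: same outcome either way → loss $0k.
$673.1k: same outcome either way → loss $0k.
$358.9k: truthful gives $0k, deviation gives −$193.1k → loss $193.1k.
Maximum loss: $193.1k.

$193.1k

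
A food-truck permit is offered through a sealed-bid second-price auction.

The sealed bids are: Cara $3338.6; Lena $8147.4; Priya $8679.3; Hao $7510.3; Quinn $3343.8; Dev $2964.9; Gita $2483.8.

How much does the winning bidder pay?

Highest bid: Priya at $8679.3, so Priya wins.
Second-highest bid: Lena at $8147.4 — that is the price the winner pays.

$8147.4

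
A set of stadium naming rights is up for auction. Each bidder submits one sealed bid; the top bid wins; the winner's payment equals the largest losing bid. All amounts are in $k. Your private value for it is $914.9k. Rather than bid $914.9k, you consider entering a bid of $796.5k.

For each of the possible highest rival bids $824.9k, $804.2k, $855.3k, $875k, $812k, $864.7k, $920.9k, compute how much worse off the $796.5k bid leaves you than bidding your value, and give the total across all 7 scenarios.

$453.3k

The deviation costs you only when the competing bid falls strictly between $796.5k and $914.9k; elsewhere both bids give the same outcome.
$824.9k: truthful payoff $90k, deviation payoff $0k → loss $90k.
$804.2k: truthful payoff $110.7k, deviation payoff $0k → loss $110.7k.
$855.3k: truthful payoff $59.6k, deviation payoff $0k → loss $59.6k.
$875k: truthful payoff $39.9k, deviation payoff $0k → loss $39.9k.
$812k: truthful payoff $102.9k, deviation payoff $0k → loss $102.9k.
$864.7k: truthful payoff $50.2k, deviation payoff $0k → loss $50.2k.
$920.9k: outcomes coincide → loss $0k.
Total loss = $90k + $110.7k + $59.6k + $39.9k + $102.9k + $50.2k = $453.3k.
In a second-price auction your bid sets only whether you win, not what you pay, so bidding your true value is weakly dominant.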